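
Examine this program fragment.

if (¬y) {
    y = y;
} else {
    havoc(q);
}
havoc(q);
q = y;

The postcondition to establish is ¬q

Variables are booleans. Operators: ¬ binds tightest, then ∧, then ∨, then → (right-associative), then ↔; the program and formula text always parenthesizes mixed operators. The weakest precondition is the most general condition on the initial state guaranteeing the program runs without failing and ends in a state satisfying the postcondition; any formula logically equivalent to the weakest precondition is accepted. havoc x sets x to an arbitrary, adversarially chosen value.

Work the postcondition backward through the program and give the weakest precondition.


Working backward. After the program, ¬q must hold.
Before q := y: ¬y
Before havoc q: ¬y
Then branch requires ¬y; else branch requires ¬y.
Before the if: y → (¬y)
Answer: WP = y → (¬y)


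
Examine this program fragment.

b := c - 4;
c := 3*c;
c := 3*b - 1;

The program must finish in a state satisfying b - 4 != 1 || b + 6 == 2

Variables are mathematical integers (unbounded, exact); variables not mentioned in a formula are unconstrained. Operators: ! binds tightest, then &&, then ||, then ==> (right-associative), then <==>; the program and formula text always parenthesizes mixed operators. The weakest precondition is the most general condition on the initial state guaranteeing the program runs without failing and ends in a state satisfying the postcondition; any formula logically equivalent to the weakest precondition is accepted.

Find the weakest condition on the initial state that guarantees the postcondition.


Working backward. After the program, the postcondition b - 4 != 1 || b + 6 == 2 must hold; in canonical form it is b != 5 || b == -4.
Before c := 3*b - 1: b != 5 || b == -4
Before c := 3*c: b != 5 || b == -4
Before b := c - 4: c != 9 || c == 0
Answer: WP = c != 9 || c == 0


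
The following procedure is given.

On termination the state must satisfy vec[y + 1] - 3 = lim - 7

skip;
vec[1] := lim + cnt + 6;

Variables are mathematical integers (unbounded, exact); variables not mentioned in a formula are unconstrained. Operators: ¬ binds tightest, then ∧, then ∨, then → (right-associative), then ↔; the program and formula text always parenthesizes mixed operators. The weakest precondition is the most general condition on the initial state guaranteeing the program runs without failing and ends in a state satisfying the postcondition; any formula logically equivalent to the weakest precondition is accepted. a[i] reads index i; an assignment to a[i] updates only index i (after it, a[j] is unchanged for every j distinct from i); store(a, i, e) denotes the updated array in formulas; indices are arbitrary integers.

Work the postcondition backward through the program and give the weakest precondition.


Working backward. After the program, the postcondition vec[y + 1] - 3 = lim - 7 must hold; in canonical form it is vec[y + 1] = lim - 4.
Before vec[1] := lim + cnt + 6: store(vec, 1, cnt + lim + 6)[y + 1] = lim - 4
Before skip: store(vec, 1, cnt + lim + 6)[y + 1] = lim - 4
Answer: WP = store(vec, 1, cnt + lim + 6)[y + 1] = lim - 4


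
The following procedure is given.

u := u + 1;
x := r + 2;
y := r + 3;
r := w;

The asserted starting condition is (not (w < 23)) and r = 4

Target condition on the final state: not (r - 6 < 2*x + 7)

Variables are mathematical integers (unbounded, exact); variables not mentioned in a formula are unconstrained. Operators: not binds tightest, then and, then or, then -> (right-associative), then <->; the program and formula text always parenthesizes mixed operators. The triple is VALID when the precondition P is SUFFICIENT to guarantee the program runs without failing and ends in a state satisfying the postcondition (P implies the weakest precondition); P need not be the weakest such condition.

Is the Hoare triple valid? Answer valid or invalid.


Working backward. After the program, the postcondition not (r - 6 < 2*x + 7) must hold; in canonical form it is not (r < 2*x + 13).
Before r := w: not (w < 2*x + 13)
Before y := r + 3: not (w < 2*x + 13)
Before x := r + 2: not (w < 2*r + 17)
Before u := u + 1: not (w < 2*r + 17)
The weakest precondition is not (w < 2*r + 17).
Check whether (not (w < 23)) and r = 4 implies it.
Countermodel: at the initial state r = 4, w = 23, the precondition holds but the weakest precondition fails.
Answer: invalid


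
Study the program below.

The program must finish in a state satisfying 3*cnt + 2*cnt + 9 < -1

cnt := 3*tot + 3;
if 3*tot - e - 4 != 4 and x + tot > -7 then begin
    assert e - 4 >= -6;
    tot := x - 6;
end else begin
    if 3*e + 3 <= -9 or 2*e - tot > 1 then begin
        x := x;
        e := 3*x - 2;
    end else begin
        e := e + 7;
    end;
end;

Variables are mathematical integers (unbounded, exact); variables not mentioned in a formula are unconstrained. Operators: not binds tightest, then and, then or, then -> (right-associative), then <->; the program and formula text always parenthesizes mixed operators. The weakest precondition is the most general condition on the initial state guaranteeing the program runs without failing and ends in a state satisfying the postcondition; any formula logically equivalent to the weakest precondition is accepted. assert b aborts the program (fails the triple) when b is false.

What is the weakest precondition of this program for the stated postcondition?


Working backward. After the program, the postcondition 3*cnt + 2*cnt + 9 < -1 must hold; in canonical form it is 5*cnt < -10.
Then branch requires e >= -2 and 5*cnt < -10; else branch requires ((3*e <= -12 or 2*e > tot + 1) -> 5*cnt < -10) and ((not (3*e <= -12 or 2*e > tot + 1)) -> 5*cnt < -10).
Before the if: ((3*tot != e + 8 and tot + x > -7) -> (e >= -2 and 5*cnt < -10)) and ((not (3*tot != e + 8 and tot + x > -7)) -> (((3*e <= -12 or 2*e > tot + 1) -> 5*cnt < -10) and ((not (3*e <= -12 or 2*e > tot + 1)) -> 5*cnt < -10)))
Before cnt := 3*tot + 3: ((3*tot != e + 8 and tot + x > -7) -> (e >= -2 and 15*tot < -25)) and ((not (3*tot != e + 8 and tot + x > -7)) -> (((3*e <= -12 or 2*e > tot + 1) -> 15*tot < -25) and ((not (3*e <= -12 or 2*e > tot + 1)) -> 15*tot < -25)))
Answer: WP = ((3*tot != e + 8 and tot + x > -7) -> (e >= -2 and 15*tot < -25)) and ((not (3*tot != e + 8 and tot + x > -7)) -> (((3*e <= -12 or 2*e > tot + 1) -> 15*tot < -25) and ((not (3*e <= -12 or 2*e > tot + 1)) -> 15*tot < -25)))


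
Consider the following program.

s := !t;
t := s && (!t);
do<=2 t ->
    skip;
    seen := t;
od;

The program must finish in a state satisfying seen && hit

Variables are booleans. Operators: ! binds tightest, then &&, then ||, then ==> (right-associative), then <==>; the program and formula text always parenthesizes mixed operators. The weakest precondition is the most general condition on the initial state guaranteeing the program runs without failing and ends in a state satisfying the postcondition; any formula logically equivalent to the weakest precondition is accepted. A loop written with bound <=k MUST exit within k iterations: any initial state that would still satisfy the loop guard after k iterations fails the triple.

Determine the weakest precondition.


Working backward. After the program, seen && hit must hold.
Before the loop (bound <=2), unroll the exhaustion recursion (WP_0 = exit-now case; WP_j = one more guarded iteration, up to j = 2):
  WP_0: (!t) && seen && hit
  WP_1: (!t) && ((!t) ==> (seen && hit))
  WP_2: (t ==> ((!t) && ((!t) ==> (t && hit)))) && ((!t) ==> (seen && hit))
So before the loop: (t ==> ((!t) && ((!t) ==> (t && hit)))) && ((!t) ==> (seen && hit))
Before t := s && (!t): ((s && (!t)) ==> ((!(s && (!t))) && ((!(s && (!t))) ==> (s && (!t) && hit)))) && ((!(s && (!t))) ==> (seen && hit))
Before s := !t: ((!t) ==> (t && (t ==> ((!t) && hit)))) && (t ==> (seen && hit))
Answer: WP = ((!t) ==> (t && (t ==> ((!t) && hit)))) && (t ==> (seen && hit))


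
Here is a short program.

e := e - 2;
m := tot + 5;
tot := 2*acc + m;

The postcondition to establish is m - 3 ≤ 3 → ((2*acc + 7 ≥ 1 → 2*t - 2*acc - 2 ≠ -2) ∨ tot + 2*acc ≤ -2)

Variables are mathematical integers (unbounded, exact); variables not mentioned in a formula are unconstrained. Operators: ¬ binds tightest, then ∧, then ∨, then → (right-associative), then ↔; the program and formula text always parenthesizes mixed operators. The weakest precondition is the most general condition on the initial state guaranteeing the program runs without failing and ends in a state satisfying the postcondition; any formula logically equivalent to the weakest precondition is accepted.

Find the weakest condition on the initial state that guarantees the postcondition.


Working backward. After the program, the postcondition m - 3 ≤ 3 → ((2*acc + 7 ≥ 1 → 2*t - 2*acc - 2 ≠ -2) ∨ tot + 2*acc ≤ -2) must hold; in canonical form it is m ≤ 6 → ((2*acc ≥ -6 → 2*t ≠ 2*acc) ∨ 2*acc + tot ≤ -2).
Before tot := 2*acc + m: m ≤ 6 → ((2*acc ≥ -6 → 2*t ≠ 2*acc) ∨ 4*acc + m ≤ -2)
Before m := tot + 5: tot ≤ 1 → ((2*acc ≥ -6 → 2*t ≠ 2*acc) ∨ 4*acc + tot ≤ -7)
Before e := e - 2: tot ≤ 1 → ((2*acc ≥ -6 → 2*t ≠ 2*acc) ∨ 4*acc + tot ≤ -7)
Answer: WP = tot ≤ 1 → ((2*acc ≥ -6 → 2*t ≠ 2*acc) ∨ 4*acc + tot ≤ -7)


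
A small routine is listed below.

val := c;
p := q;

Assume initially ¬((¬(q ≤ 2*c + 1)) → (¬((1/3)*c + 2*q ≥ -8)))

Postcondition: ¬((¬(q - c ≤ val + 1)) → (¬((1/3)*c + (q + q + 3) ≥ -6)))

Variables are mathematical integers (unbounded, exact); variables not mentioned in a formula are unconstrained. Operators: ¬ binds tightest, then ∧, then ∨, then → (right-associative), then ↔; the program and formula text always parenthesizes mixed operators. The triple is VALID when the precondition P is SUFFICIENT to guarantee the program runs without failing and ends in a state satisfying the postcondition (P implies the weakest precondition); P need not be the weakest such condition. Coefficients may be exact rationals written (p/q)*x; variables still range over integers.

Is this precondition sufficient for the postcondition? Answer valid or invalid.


Working backward. After the program, the postcondition ¬((¬(q - c ≤ val + 1)) → (¬((1/3)*c + (q + q + 3) ≥ -6))) must hold; in canonical form it is ¬((¬(q ≤ c + val + 1)) → (¬((1/3)*c + 2*q ≥ -9))).
Before p := q: ¬((¬(q ≤ c + val + 1)) → (¬((1/3)*c + 2*q ≥ -9)))
Before val := c: ¬((¬(q ≤ 2*c + 1)) → (¬((1/3)*c + 2*q ≥ -9)))
The weakest precondition is ¬((¬(q ≤ 2*c + 1)) → (¬((1/3)*c + 2*q ≥ -9))).
Check whether ¬((¬(q ≤ 2*c + 1)) → (¬((1/3)*c + 2*q ≥ -8))) implies it.
Every state satisfying the precondition satisfies the weakest precondition: the implication holds.
Answer: valid


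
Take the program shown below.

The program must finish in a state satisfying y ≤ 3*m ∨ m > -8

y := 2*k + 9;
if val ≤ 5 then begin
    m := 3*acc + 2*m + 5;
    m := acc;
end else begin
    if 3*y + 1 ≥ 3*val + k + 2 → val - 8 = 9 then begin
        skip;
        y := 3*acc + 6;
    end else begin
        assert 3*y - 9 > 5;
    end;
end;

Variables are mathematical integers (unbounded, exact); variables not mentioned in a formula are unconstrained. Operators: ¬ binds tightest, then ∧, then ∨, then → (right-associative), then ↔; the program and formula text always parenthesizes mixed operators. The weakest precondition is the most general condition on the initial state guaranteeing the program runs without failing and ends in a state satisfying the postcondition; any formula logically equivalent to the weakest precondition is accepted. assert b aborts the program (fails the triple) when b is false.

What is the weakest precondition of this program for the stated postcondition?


Working backward. After the program, y ≤ 3*m ∨ m > -8 must hold.
Then branch requires y ≤ 3*acc ∨ acc > -8; else branch requires ((3*y ≥ k + 3*val + 1 → val = 17) → (3*acc ≤ 3*m - 6 ∨ m > -8)) ∧ ((¬(3*y ≥ k + 3*val + 1 → val = 17)) → (3*y > 14 ∧ (y ≤ 3*m ∨ m > -8))).
Before the if: (val ≤ 5 → (y ≤ 3*acc ∨ acc > -8)) ∧ ((¬(val ≤ 5)) → (((3*y ≥ k + 3*val + 1 → val = 17) → (3*acc ≤ 3*m - 6 ∨ m > -8)) ∧ ((¬(3*y ≥ k + 3*val + 1 → val = 17)) → (3*y > 14 ∧ (y ≤ 3*m ∨ m > -8)))))
Before y := 2*k + 9: (val ≤ 5 → (2*k ≤ 3*acc - 9 ∨ acc > -8)) ∧ ((¬(val ≤ 5)) → (((5*k ≥ 3*val - 26 → val = 17) → (3*acc ≤ 3*m - 6 ∨ m > -8)) ∧ ((¬(5*k ≥ 3*val - 26 → val = 17)) → (6*k > -13 ∧ (2*k ≤ 3*m - 9 ∨ m > -8)))))
Answer: WP = (val ≤ 5 → (2*k ≤ 3*acc - 9 ∨ acc > -8)) ∧ ((¬(val ≤ 5)) → (((5*k ≥ 3*val - 26 → val = 17) → (3*acc ≤ 3*m - 6 ∨ m > -8)) ∧ ((¬(5*k ≥ 3*val - 26 → val = 17)) → (6*k > -13 ∧ (2*k ≤ 3*m - 9 ∨ m > -8)))))


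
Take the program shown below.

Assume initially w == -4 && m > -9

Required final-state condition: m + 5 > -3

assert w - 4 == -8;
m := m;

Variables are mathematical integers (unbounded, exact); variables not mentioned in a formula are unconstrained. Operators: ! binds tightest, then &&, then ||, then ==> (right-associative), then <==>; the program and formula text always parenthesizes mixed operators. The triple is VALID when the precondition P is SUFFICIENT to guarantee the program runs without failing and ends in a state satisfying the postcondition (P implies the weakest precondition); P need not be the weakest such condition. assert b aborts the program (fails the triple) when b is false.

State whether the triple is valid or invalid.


Working backward. After the program, the postcondition m + 5 > -3 must hold; in canonical form it is m > -8.
Before m := m: m > -8
Before assert w - 4 == -8: w == -4 && m > -8
The weakest precondition is w == -4 && m > -8.
Check whether w == -4 && m > -9 implies it.
Countermodel: at the initial state m = -8, w = -4, the precondition holds but the weakest precondition fails.
Answer: invalid


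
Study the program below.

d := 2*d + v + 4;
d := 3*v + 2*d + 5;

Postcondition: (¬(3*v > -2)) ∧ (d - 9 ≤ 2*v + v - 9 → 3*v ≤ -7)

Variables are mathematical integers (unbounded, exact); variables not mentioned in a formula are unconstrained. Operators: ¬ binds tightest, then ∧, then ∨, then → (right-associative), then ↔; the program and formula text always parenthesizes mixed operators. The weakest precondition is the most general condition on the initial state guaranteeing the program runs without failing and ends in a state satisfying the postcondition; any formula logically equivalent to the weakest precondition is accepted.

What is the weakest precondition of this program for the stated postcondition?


Working backward. After the program, the postcondition (¬(3*v > -2)) ∧ (d - 9 ≤ 2*v + v - 9 → 3*v ≤ -7) must hold; in canonical form it is (¬(3*v > -2)) ∧ (d ≤ 3*v → 3*v ≤ -7).
Before d := 3*v + 2*d + 5: (¬(3*v > -2)) ∧ (2*d ≤ -5 → 3*v ≤ -7)
Before d := 2*d + v + 4: (¬(3*v > -2)) ∧ (4*d + 2*v ≤ -13 → 3*v ≤ -7)
Answer: WP = (¬(3*v > -2)) ∧ (4*d + 2*v ≤ -13 → 3*v ≤ -7)


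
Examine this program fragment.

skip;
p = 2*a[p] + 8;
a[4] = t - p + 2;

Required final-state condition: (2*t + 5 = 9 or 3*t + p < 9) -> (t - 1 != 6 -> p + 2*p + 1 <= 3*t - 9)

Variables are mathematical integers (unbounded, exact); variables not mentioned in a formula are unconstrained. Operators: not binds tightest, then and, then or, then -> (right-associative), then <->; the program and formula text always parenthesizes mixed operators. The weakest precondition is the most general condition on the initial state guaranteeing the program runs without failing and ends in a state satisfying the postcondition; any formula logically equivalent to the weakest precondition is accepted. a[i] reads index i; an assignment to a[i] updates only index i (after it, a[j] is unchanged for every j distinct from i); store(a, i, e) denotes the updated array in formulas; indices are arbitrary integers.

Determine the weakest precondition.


Working backward. After the program, the postcondition (2*t + 5 = 9 or 3*t + p < 9) -> (t - 1 != 6 -> p + 2*p + 1 <= 3*t - 9) must hold; in canonical form it is (2*t = 4 or p + 3*t < 9) -> (t != 7 -> 3*p <= 3*t - 10).
Before a[4] := t - p + 2: (2*t = 4 or p + 3*t < 9) -> (t != 7 -> 3*p <= 3*t - 10)
Before p := 2*a[p] + 8: (2*t = 4 or 2*a[p] + 3*t < 1) -> (t != 7 -> 6*a[p] <= 3*t - 34)
Before skip: (2*t = 4 or 2*a[p] + 3*t < 1) -> (t != 7 -> 6*a[p] <= 3*t - 34)
Answer: WP = (2*t = 4 or 2*a[p] + 3*t < 1) -> (t != 7 -> 6*a[p] <= 3*t - 34)


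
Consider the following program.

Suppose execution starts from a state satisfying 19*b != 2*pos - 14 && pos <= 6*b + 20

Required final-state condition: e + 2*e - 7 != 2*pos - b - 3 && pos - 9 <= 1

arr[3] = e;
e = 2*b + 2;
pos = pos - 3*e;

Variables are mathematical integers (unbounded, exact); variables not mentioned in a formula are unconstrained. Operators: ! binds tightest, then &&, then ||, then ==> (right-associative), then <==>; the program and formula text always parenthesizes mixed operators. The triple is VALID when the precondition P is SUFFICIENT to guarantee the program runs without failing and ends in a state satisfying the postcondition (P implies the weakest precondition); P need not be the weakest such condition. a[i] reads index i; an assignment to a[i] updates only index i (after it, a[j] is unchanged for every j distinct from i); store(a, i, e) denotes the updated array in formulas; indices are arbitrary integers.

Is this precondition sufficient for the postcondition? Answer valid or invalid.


Working backward. After the program, the postcondition e + 2*e - 7 != 2*pos - b - 3 && pos - 9 <= 1 must hold; in canonical form it is b + 3*e != 2*pos + 4 && pos <= 10.
Before pos := pos - 3*e: b + 9*e != 2*pos + 4 && pos <= 3*e + 10
Before e := 2*b + 2: 19*b != 2*pos - 14 && pos <= 6*b + 16
Before arr[3] := e: 19*b != 2*pos - 14 && pos <= 6*b + 16
The weakest precondition is 19*b != 2*pos - 14 && pos <= 6*b + 16.
Check whether 19*b != 2*pos - 14 && pos <= 6*b + 20 implies it.
Countermodel: at the initial state b = 0, pos = 17, the precondition holds but the weakest precondition fails.
Answer: invalid


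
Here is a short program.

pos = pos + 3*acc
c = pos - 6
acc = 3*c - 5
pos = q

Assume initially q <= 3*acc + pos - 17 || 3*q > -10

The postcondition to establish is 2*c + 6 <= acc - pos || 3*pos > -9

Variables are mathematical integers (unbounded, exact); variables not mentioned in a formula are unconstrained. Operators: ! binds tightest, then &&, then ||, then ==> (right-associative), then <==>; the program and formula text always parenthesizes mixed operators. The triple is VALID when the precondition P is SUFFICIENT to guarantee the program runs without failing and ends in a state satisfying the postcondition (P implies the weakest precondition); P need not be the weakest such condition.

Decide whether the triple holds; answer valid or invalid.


Working backward. After the program, the postcondition 2*c + 6 <= acc - pos || 3*pos > -9 must hold; in canonical form it is 2*c + pos <= acc - 6 || 3*pos > -9.
Before pos := q: 2*c + q <= acc - 6 || 3*q > -9
Before acc := 3*c - 5: q <= c - 11 || 3*q > -9
Before c := pos - 6: q <= pos - 17 || 3*q > -9
Before pos := pos + 3*acc: q <= 3*acc + pos - 17 || 3*q > -9
The weakest precondition is q <= 3*acc + pos - 17 || 3*q > -9.
Check whether q <= 3*acc + pos - 17 || 3*q > -10 implies it.
Countermodel: at the initial state acc = 0, pos = 13, q = -3, the precondition holds but the weakest precondition fails.
Answer: invalid


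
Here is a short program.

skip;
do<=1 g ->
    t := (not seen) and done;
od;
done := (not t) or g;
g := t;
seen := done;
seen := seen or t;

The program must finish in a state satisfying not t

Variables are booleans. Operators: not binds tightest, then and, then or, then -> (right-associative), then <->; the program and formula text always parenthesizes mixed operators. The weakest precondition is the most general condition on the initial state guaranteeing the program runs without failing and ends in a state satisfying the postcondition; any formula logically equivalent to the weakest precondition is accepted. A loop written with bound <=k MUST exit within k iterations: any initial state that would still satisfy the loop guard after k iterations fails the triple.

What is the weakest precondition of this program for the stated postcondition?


Working backward. After the program, not t must hold.
Before seen := seen or t: not t
Before seen := done: not t
Before g := t: not t
Before done := (not t) or g: not t
Before the loop (bound <=1), unroll the exhaustion recursion (WP_0 = exit-now case; WP_j = one more guarded iteration, up to j = 1):
  WP_0: (not g) and (not t)
  WP_1: (g -> ((not g) and (not ((not seen) and done)))) and ((not g) -> (not t))
So before the loop: (g -> ((not g) and (not ((not seen) and done)))) and ((not g) -> (not t))
Before skip: (g -> ((not g) and (not ((not seen) and done)))) and ((not g) -> (not t))
Answer: WP = (g -> ((not g) and (not ((not seen) and done)))) and ((not g) -> (not t))


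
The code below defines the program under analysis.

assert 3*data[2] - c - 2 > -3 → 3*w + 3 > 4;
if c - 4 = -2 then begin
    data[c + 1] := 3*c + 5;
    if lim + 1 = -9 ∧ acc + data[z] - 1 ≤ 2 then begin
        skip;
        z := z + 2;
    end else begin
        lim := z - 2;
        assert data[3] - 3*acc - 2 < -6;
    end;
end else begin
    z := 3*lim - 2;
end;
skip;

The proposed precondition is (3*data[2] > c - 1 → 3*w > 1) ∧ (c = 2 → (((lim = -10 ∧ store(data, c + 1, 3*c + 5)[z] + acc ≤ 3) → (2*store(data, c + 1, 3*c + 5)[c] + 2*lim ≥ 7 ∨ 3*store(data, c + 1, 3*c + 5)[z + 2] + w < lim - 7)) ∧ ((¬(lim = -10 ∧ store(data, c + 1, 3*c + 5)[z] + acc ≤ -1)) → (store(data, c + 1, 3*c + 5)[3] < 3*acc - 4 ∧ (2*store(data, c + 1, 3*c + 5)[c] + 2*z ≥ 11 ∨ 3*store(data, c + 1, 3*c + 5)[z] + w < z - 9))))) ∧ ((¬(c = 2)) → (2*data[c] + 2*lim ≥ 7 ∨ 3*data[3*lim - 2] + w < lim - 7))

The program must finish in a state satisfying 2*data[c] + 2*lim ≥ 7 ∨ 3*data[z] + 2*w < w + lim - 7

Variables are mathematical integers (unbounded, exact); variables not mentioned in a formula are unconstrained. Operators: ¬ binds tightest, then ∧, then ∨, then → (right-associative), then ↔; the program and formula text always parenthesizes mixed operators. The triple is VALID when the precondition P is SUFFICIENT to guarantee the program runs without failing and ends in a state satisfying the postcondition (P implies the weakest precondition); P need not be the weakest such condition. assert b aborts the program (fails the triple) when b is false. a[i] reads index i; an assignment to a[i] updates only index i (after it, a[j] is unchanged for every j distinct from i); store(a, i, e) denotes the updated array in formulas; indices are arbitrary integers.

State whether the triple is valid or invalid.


Working backward. After the program, the postcondition 2*data[c] + 2*lim ≥ 7 ∨ 3*data[z] + 2*w < w + lim - 7 must hold; in canonical form it is 2*data[c] + 2*lim ≥ 7 ∨ 3*data[z] + w < lim - 7.
Before skip: 2*data[c] + 2*lim ≥ 7 ∨ 3*data[z] + w < lim - 7
Then branch requires ((lim = -10 ∧ store(data, c + 1, 3*c + 5)[z] + acc ≤ 3) → (2*store(data, c + 1, 3*c + 5)[c] + 2*lim ≥ 7 ∨ 3*store(data, c + 1, 3*c + 5)[z + 2] + w < lim - 7)) ∧ ((¬(lim = -10 ∧ store(data, c + 1, 3*c + 5)[z] + acc ≤ 3)) → (store(data, c + 1, 3*c + 5)[3] < 3*acc - 4 ∧ (2*store(data, c + 1, 3*c + 5)[c] + 2*z ≥ 11 ∨ 3*store(data, c + 1, 3*c + 5)[z] + w < z - 9))); else branch requires 2*data[c] + 2*lim ≥ 7 ∨ 3*data[3*lim - 2] + w < lim - 7.
Before the if: (c = 2 → (((lim = -10 ∧ store(data, c + 1, 3*c + 5)[z] + acc ≤ 3) → (2*store(data, c + 1, 3*c + 5)[c] + 2*lim ≥ 7 ∨ 3*store(data, c + 1, 3*c + 5)[z + 2] + w < lim - 7)) ∧ ((¬(lim = -10 ∧ store(data, c + 1, 3*c + 5)[z] + acc ≤ 3)) → (store(data, c + 1, 3*c + 5)[3] < 3*acc - 4 ∧ (2*store(data, c + 1, 3*c + 5)[c] + 2*z ≥ 11 ∨ 3*store(data, c + 1, 3*c + 5)[z] + w < z - 9))))) ∧ ((¬(c = 2)) → (2*data[c] + 2*lim ≥ 7 ∨ 3*data[3*lim - 2] + w < lim - 7))
Before assert 3*data[2] - c - 2 > -3 → 3*w + 3 > 4: (3*data[2] > c - 1 → 3*w > 1) ∧ (c = 2 → (((lim = -10 ∧ store(data, c + 1, 3*c + 5)[z] + acc ≤ 3) → (2*store(data, c + 1, 3*c + 5)[c] + 2*lim ≥ 7 ∨ 3*store(data, c + 1, 3*c + 5)[z + 2] + w < lim - 7)) ∧ ((¬(lim = -10 ∧ store(data, c + 1, 3*c + 5)[z] + acc ≤ 3)) → (store(data, c + 1, 3*c + 5)[3] < 3*acc - 4 ∧ (2*store(data, c + 1, 3*c + 5)[c] + 2*z ≥ 11 ∨ 3*store(data, c + 1, 3*c + 5)[z] + w < z - 9))))) ∧ ((¬(c = 2)) → (2*data[c] + 2*lim ≥ 7 ∨ 3*data[3*lim - 2] + w < lim - 7))
The weakest precondition is (3*data[2] > c - 1 → 3*w > 1) ∧ (c = 2 → (((lim = -10 ∧ store(data, c + 1, 3*c + 5)[z] + acc ≤ 3) → (2*store(data, c + 1, 3*c + 5)[c] + 2*lim ≥ 7 ∨ 3*store(data, c + 1, 3*c + 5)[z + 2] + w < lim - 7)) ∧ ((¬(lim = -10 ∧ store(data, c + 1, 3*c + 5)[z] + acc ≤ 3)) → (store(data, c + 1, 3*c + 5)[3] < 3*acc - 4 ∧ (2*store(data, c + 1, 3*c + 5)[c] + 2*z ≥ 11 ∨ 3*store(data, c + 1, 3*c + 5)[z] + w < z - 9))))) ∧ ((¬(c = 2)) → (2*data[c] + 2*lim ≥ 7 ∨ 3*data[3*lim - 2] + w < lim - 7)).
Check whether (3*data[2] > c - 1 → 3*w > 1) ∧ (c = 2 → (((lim = -10 ∧ store(data, c + 1, 3*c + 5)[z] + acc ≤ 3) → (2*store(data, c + 1, 3*c + 5)[c] + 2*lim ≥ 7 ∨ 3*store(data, c + 1, 3*c + 5)[z + 2] + w < lim - 7)) ∧ ((¬(lim = -10 ∧ store(data, c + 1, 3*c + 5)[z] + acc ≤ -1)) → (store(data, c + 1, 3*c + 5)[3] < 3*acc - 4 ∧ (2*store(data, c + 1, 3*c + 5)[c] + 2*z ≥ 11 ∨ 3*store(data, c + 1, 3*c + 5)[z] + w < z - 9))))) ∧ ((¬(c = 2)) → (2*data[c] + 2*lim ≥ 7 ∨ 3*data[3*lim - 2] + w < lim - 7)) implies it.
Every state satisfying the precondition satisfies the weakest precondition: the implication holds.
Answer: valid


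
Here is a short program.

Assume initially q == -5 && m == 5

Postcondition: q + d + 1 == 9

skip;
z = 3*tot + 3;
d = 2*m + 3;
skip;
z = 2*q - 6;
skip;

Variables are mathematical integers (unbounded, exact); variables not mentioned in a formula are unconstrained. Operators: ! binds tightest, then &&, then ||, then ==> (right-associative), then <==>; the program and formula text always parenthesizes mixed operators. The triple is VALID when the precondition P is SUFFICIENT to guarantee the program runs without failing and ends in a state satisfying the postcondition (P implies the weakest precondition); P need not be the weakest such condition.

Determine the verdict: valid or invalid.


Working backward. After the program, the postcondition q + d + 1 == 9 must hold; in canonical form it is d + q == 8.
Before skip: d + q == 8
Before z := 2*q - 6: d + q == 8
Before skip: d + q == 8
Before d := 2*m + 3: 2*m + q == 5
Before z := 3*tot + 3: 2*m + q == 5
Before skip: 2*m + q == 5
The weakest precondition is 2*m + q == 5.
Check whether q == -5 && m == 5 implies it.
Every state satisfying the precondition satisfies the weakest precondition: the implication holds.
Answer: valid


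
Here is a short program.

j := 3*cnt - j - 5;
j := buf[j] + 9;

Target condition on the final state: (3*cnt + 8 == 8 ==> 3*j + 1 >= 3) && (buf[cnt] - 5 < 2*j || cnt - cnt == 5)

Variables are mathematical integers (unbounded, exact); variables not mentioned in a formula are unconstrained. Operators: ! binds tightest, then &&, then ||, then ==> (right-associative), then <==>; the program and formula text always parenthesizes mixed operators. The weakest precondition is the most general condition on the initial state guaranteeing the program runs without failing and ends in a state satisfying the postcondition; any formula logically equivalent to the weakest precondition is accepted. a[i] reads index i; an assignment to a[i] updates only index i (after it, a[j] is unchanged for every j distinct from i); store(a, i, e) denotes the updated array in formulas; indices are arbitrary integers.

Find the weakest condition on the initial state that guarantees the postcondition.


Working backward. After the program, the postcondition (3*cnt + 8 == 8 ==> 3*j + 1 >= 3) && (buf[cnt] - 5 < 2*j || cnt - cnt == 5) must hold; in canonical form it is (3*cnt == 0 ==> 3*j >= 2) && buf[cnt] < 2*j + 5.
Before j := buf[j] + 9: (3*cnt == 0 ==> 3*buf[j] >= -25) && buf[cnt] < 2*buf[j] + 23
Before j := 3*cnt - j - 5: (3*cnt == 0 ==> 3*buf[3*cnt - j - 5] >= -25) && buf[cnt] < 2*buf[3*cnt - j - 5] + 23
Answer: WP = (3*cnt == 0 ==> 3*buf[3*cnt - j - 5] >= -25) && buf[cnt] < 2*buf[3*cnt - j - 5] + 23


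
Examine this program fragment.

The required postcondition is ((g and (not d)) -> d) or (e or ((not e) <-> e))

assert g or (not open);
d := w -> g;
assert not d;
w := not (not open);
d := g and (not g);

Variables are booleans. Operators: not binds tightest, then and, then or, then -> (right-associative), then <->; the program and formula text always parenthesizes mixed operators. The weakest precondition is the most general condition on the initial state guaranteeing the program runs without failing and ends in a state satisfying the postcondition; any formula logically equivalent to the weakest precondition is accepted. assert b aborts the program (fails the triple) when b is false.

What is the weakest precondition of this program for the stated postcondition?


Working backward. After the program, the postcondition ((g and (not d)) -> d) or (e or ((not e) <-> e)) must hold; in canonical form it is ((g and (not d)) -> d) or e or ((not e) <-> e).
Before d := g and (not g): (not g) or e or ((not e) <-> e)
Before w := not (not open): (not g) or e or ((not e) <-> e)
Before assert not d: (not d) and ((not g) or e or ((not e) <-> e))
Before d := w -> g: (not (w -> g)) and ((not g) or e or ((not e) <-> e))
Before assert g or (not open): (g or (not open)) and (not (w -> g)) and ((not g) or e or ((not e) <-> e))
Answer: WP = (g or (not open)) and (not (w -> g)) and ((not g) or e or ((not e) <-> e))


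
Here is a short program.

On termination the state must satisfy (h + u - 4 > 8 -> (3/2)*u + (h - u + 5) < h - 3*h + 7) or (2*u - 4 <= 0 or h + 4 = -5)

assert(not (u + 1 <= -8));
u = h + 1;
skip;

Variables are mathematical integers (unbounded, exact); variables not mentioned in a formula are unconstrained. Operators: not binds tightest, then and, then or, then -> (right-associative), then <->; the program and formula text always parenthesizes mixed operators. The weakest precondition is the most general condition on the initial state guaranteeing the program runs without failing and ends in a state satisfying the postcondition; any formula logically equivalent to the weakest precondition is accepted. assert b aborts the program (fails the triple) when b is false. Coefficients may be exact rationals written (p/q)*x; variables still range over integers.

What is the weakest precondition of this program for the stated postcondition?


Working backward. After the program, the postcondition (h + u - 4 > 8 -> (3/2)*u + (h - u + 5) < h - 3*h + 7) or (2*u - 4 <= 0 or h + 4 = -5) must hold; in canonical form it is (h + u > 12 -> 3*h + (1/2)*u < 2) or 2*u <= 4 or h = -9.
Before skip: (h + u > 12 -> 3*h + (1/2)*u < 2) or 2*u <= 4 or h = -9
Before u := h + 1: (2*h > 11 -> (7/2)*h < 3/2) or 2*h <= 2 or h = -9
Before assert not (u + 1 <= -8): (not (u <= -9)) and ((2*h > 11 -> (7/2)*h < 3/2) or 2*h <= 2 or h = -9)
Answer: WP = (not (u <= -9)) and ((2*h > 11 -> (7/2)*h < 3/2) or 2*h <= 2 or h = -9)


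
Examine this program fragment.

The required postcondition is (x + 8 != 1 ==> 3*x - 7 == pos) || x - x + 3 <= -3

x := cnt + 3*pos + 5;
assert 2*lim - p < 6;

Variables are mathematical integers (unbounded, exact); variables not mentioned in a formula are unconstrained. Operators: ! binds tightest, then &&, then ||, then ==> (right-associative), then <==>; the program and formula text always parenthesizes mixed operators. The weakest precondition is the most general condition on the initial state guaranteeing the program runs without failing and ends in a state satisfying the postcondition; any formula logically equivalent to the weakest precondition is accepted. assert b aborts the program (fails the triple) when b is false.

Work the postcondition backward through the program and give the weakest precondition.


Working backward. After the program, the postcondition (x + 8 != 1 ==> 3*x - 7 == pos) || x - x + 3 <= -3 must hold; in canonical form it is x != -7 ==> 3*x == pos + 7.
Before assert 2*lim - p < 6: 2*lim < p + 6 && (x != -7 ==> 3*x == pos + 7)
Before x := cnt + 3*pos + 5: 2*lim < p + 6 && (cnt + 3*pos != -12 ==> 3*cnt + 8*pos == -8)
Answer: WP = 2*lim < p + 6 && (cnt + 3*pos != -12 ==> 3*cnt + 8*pos == -8)


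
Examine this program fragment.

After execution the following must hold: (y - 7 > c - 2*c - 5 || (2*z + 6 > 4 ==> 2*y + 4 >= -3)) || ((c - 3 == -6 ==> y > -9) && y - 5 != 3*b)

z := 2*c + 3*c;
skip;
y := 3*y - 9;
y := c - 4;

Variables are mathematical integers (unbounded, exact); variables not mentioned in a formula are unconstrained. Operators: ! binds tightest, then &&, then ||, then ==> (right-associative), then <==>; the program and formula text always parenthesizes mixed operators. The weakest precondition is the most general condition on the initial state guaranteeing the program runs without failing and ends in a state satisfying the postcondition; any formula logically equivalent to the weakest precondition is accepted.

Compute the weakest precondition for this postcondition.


Working backward. After the program, the postcondition (y - 7 > c - 2*c - 5 || (2*z + 6 > 4 ==> 2*y + 4 >= -3)) || ((c - 3 == -6 ==> y > -9) && y - 5 != 3*b) must hold; in canonical form it is c + y > 2 || (2*z > -2 ==> 2*y >= -7) || ((c == -3 ==> y > -9) && y != 3*b + 5).
Before y := c - 4: 2*c > 6 || (2*z > -2 ==> 2*c >= 1) || ((c == -3 ==> c > -5) && c != 3*b + 9)
Before y := 3*y - 9: 2*c > 6 || (2*z > -2 ==> 2*c >= 1) || ((c == -3 ==> c > -5) && c != 3*b + 9)
Before skip: 2*c > 6 || (2*z > -2 ==> 2*c >= 1) || ((c == -3 ==> c > -5) && c != 3*b + 9)
Before z := 2*c + 3*c: 2*c > 6 || (10*c > -2 ==> 2*c >= 1) || ((c == -3 ==> c > -5) && c != 3*b + 9)
Answer: WP = 2*c > 6 || (10*c > -2 ==> 2*c >= 1) || ((c == -3 ==> c > -5) && c != 3*b + 9)


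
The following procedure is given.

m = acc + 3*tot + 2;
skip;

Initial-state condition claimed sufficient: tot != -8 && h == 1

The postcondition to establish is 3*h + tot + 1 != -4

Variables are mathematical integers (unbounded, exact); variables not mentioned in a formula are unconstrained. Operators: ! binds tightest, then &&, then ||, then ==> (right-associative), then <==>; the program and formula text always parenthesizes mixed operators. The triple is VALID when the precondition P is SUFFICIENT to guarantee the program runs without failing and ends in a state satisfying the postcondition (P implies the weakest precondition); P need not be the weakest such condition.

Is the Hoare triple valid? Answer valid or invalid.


Working backward. After the program, the postcondition 3*h + tot + 1 != -4 must hold; in canonical form it is 3*h + tot != -5.
Before skip: 3*h + tot != -5
Before m := acc + 3*tot + 2: 3*h + tot != -5
The weakest precondition is 3*h + tot != -5.
Check whether tot != -8 && h == 1 implies it.
Every state satisfying the precondition satisfies the weakest precondition: the implication holds.
Answer: valid


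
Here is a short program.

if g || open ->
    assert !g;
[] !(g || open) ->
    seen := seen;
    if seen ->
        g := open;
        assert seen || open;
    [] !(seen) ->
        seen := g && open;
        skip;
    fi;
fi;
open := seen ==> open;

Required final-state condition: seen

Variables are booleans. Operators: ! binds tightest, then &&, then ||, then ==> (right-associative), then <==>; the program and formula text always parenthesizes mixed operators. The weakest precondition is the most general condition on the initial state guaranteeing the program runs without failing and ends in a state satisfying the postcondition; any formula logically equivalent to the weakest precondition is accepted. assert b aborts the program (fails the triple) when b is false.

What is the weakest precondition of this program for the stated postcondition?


Working backward. After the program, seen must hold.
Before open := seen ==> open: seen
Then branch requires (!g) && seen; else branch requires (seen ==> ((seen || open) && seen)) && ((!seen) ==> (g && open)).
Before the if: ((g || open) ==> ((!g) && seen)) && ((!(g || open)) ==> ((seen ==> ((seen || open) && seen)) && ((!seen) ==> (g && open))))
Answer: WP = ((g || open) ==> ((!g) && seen)) && ((!(g || open)) ==> ((seen ==> ((seen || open) && seen)) && ((!seen) ==> (g && open))))


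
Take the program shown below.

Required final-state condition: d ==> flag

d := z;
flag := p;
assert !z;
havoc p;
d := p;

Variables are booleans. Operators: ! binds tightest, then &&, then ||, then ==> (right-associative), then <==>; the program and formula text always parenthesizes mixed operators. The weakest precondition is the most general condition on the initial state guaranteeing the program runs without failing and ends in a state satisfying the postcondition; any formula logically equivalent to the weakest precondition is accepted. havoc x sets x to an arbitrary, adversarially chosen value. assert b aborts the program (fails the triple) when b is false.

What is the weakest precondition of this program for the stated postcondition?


Working backward. After the program, d ==> flag must hold.
Before d := p: p ==> flag
Before havoc p: flag
Before assert !z: (!z) && flag
Before flag := p: (!z) && p
Before d := z: (!z) && p
Answer: WP = (!z) && p


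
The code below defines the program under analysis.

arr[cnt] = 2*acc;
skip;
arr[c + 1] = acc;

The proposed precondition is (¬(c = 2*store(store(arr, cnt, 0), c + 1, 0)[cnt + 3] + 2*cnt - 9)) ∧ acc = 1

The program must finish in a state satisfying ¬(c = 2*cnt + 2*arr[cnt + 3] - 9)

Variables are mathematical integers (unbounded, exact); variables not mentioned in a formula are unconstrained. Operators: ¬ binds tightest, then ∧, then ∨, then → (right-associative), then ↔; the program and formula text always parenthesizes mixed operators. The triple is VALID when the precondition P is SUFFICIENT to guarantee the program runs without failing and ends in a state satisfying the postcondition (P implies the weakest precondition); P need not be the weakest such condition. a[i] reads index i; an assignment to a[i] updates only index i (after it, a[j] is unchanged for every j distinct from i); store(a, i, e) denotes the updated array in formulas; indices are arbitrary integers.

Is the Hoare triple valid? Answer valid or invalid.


Working backward. After the program, the postcondition ¬(c = 2*cnt + 2*arr[cnt + 3] - 9) must hold; in canonical form it is ¬(c = 2*arr[cnt + 3] + 2*cnt - 9).
Before arr[c + 1] := acc: ¬(c = 2*store(arr, c + 1, acc)[cnt + 3] + 2*cnt - 9)
Before skip: ¬(c = 2*store(arr, c + 1, acc)[cnt + 3] + 2*cnt - 9)
Before arr[cnt] := 2*acc: ¬(c = 2*store(store(arr, cnt, 2*acc), c + 1, acc)[cnt + 3] + 2*cnt - 9)
The weakest precondition is ¬(c = 2*store(store(arr, cnt, 2*acc), c + 1, acc)[cnt + 3] + 2*cnt - 9).
Check whether (¬(c = 2*store(store(arr, cnt, 0), c + 1, 0)[cnt + 3] + 2*cnt - 9)) ∧ acc = 1 implies it.
Countermodel: at the initial state acc = 1, arr = {[9] = 4, [12] = 4, elsewhere 4}, c = 11, cnt = 9, the precondition holds but the weakest precondition fails.
Answer: invalid


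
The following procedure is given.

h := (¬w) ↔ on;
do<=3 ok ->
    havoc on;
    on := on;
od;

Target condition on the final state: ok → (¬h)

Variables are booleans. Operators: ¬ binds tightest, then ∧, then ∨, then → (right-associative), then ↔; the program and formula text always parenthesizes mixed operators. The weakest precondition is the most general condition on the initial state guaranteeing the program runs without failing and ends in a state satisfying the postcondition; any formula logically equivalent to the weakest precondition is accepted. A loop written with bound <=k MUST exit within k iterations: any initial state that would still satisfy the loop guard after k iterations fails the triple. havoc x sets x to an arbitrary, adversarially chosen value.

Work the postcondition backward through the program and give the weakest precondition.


Working backward. After the program, ok → (¬h) must hold.
Before the loop (bound <=3), unroll the exhaustion recursion (WP_0 = exit-now case; WP_j = one more guarded iteration, up to j = 3):
  WP_0: (¬ok) ∧ (ok → (¬h))
  WP_1: (ok → ((¬ok) ∧ (ok → (¬h)))) ∧ ((¬ok) → (ok → (¬h)))
  WP_2: (ok → ((ok → ((¬ok) ∧ (ok → (¬h)))) ∧ ((¬ok) → (ok → (¬h))))) ∧ ((¬ok) → (ok → (¬h)))
  WP_3: (ok → ((ok → ((ok → ((¬ok) ∧ (ok → (¬h)))) ∧ ((¬ok) → (ok → (¬h))))) ∧ ((¬ok) → (ok → (¬h))))) ∧ ((¬ok) → (ok → (¬h)))
So before the loop: (ok → ((ok → ((ok → ((¬ok) ∧ (ok → (¬h)))) ∧ ((¬ok) → (ok → (¬h))))) ∧ ((¬ok) → (ok → (¬h))))) ∧ ((¬ok) → (ok → (¬h)))
Before h := (¬w) ↔ on: (ok → ((ok → ((ok → ((¬ok) ∧ (ok → (¬((¬w) ↔ on))))) ∧ ((¬ok) → (ok → (¬((¬w) ↔ on)))))) ∧ ((¬ok) → (ok → (¬((¬w) ↔ on)))))) ∧ ((¬ok) → (ok → (¬((¬w) ↔ on))))
Answer: WP = (ok → ((ok → ((ok → ((¬ok) ∧ (ok → (¬((¬w) ↔ on))))) ∧ ((¬ok) → (ok → (¬((¬w) ↔ on)))))) ∧ ((¬ok) → (ok → (¬((¬w) ↔ on)))))) ∧ ((¬ok) → (ok → (¬((¬w) ↔ on))))
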